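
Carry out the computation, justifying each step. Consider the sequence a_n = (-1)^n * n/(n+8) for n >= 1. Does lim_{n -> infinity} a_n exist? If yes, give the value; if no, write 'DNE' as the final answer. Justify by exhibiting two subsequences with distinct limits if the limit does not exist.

Examine the behaviour of a_n along subsequences.
a_{2k} = 2k/(2k+8) -> 1. a_{2k+1} = -(2k+1)/(2k+9) -> -1.
Since these two subsequential limits are 1 and -1, distinct, the full sequence cannot converge (a convergent sequence has all subsequences tending to the same limit). So lim a_n does not exist.

DNE


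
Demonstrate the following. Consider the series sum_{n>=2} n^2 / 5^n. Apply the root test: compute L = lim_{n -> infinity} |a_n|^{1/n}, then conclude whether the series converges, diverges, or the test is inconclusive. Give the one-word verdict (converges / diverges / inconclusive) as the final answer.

Let a_n denote the general term. Form |a_n|^(1/n) and simplify:
|a_n|^(1/n) = n^(2/n)/5
Take the limit as n -> infinity: L = 1/5.
Since L = 1/5 < 1, the root test implies convergence.

converges


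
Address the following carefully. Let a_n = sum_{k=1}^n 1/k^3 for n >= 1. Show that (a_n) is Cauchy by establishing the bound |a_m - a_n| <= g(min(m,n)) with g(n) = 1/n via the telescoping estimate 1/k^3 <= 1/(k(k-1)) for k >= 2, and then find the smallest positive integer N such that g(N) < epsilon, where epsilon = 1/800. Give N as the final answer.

For m > n >= 1: |a_m - a_n| = sum_{k=n+1}^m 1/k^3.
Use 1/k^3 <= 1/(k(k-1)) = 1/(k-1) - 1/k for k >= 2 (which holds since k^3 >= k^2 >= k(k-1) for k >= 2):
sum_{k=n+1}^m 1/k^3 <= sum_{k=n+1}^m (1/(k-1) - 1/k) = 1/n - 1/m <= 1/n.
By symmetry the same bound holds with n,m swapped, so |a_m - a_n| <= 1/min(m,n) = g(min(m,n)). Since g(n) -> 0, (a_n) is Cauchy.
Now solve g(N) < 1/800: 1/N < 1/800 <=> N > 1/(1/800) = 800.
The smallest integer strictly greater than 800 is N = 801.
Check: g(801) = 1/801 < 1/800; g(800) = 1/800 >= 1/800. So N = 801.

801


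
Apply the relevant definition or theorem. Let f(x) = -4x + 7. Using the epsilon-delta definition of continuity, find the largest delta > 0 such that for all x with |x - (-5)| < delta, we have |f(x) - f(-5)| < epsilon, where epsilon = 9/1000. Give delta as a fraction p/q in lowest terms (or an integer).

We compute f(-5) = -4*(-5) + 7 = 27.
|f(x) - f(-5)| = |-4x + 7 - (27)| = |-4(x - (-5))| = 4|x - (-5)|.
We need 4|x - (-5)| < 9/1000, i.e. |x - (-5)| < 9/1000 / 4 = 9/4000.
So any delta <= 9/4000 works. Conversely, if delta > 9/4000, then x = -5 + 9/4000 satisfies |x - (-5)| = 9/4000 < delta but |f(x) - f(-5)| = 4 * 9/4000 = 9/1000, which is not < 9/1000; so no larger delta works.
Hence the largest such delta is 9/4000.

9/4000


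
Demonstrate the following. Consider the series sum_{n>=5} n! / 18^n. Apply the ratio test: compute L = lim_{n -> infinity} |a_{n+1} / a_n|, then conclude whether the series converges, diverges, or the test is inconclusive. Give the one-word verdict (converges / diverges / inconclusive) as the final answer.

Let a_n denote the general term. Form the ratio a_{n+1}/a_n and simplify:
a_{n+1}/a_n = n/18 + 1/18
Take the limit as n -> infinity: L = infinity.
Since L = infinity > 1 (or L = infinity), the ratio test implies the series diverges.

diverges


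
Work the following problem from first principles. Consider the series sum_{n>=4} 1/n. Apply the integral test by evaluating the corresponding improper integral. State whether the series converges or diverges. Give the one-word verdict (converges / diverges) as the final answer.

Let f(x) = 1/x. Then f is positive, continuous, and decreasing on [4, infinity), so the integral test applies.
Compute the improper integral int_{4}^infinity f(x) dx:
  antiderivative F(x) = log(x).
  As x -> infinity, log(x) -> infinity.
  So int = infinity - log(4) = infinity. By the integral test, the series diverges.

diverges


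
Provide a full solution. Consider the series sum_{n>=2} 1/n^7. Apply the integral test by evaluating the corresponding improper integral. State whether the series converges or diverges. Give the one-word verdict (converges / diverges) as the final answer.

Let f(x) = x^(-7). Then f is positive, continuous, and decreasing on [2, infinity), so the integral test applies.
Compute the improper integral int_{2}^infinity f(x) dx:
  antiderivative F(x) = -1/(6*x^6).
  As x -> infinity, F(x) -> 0 (since p = 7 > 1).
  So int = F(infinity) - F(2) = 0 - (-1/384) = 1/384.
  Finite, so by the integral test, the series converges.

converges


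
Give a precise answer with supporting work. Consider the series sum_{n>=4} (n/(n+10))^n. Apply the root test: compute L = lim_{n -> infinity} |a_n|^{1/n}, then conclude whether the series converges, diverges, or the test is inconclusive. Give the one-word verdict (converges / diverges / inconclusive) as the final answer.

Let a_n denote the general term. Form |a_n|^(1/n) and simplify:
|a_n|^(1/n) = n/(n + 10)
Take the limit as n -> infinity: L = 1.
Since L = 1, the root test is inconclusive. (In fact a_n = (n/(n+10))^n -> e^(-10) != 0, so the nth-term test shows divergence; but the root test itself gives no conclusion.)

inconclusive


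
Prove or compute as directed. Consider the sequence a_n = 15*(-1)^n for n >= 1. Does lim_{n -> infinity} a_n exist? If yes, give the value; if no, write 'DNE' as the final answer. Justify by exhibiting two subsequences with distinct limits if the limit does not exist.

Examine the behaviour of a_n along subsequences.
Even-n subsequence a_{2k} = 15 -> 15. Odd-n subsequence a_{2k+1} = -15 -> -15.
Since these two subsequential limits are 15 and -15, distinct, the full sequence cannot converge (a convergent sequence has all subsequences tending to the same limit). So lim a_n does not exist.

DNE


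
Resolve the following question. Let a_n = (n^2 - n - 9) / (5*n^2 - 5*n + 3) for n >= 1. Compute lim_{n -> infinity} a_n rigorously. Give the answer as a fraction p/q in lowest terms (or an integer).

Divide numerator and denominator by n^2, the highest power:
numerator / n^2 = 1 - 1/n - 9/n^2
denominator / n^2 = 5 - 5/n + 3/n^2
As n -> infinity, all terms of the form c/n^k (k >= 1) tend to 0.
So numerator / n^2 -> 1 and denominator / n^2 -> 5.
Therefore lim a_n = 1/5.

1/5


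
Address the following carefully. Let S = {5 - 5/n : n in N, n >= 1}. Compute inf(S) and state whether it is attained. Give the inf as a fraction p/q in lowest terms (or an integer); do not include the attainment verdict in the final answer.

Analysis:
- Values: 0, 5/2, 10/3, 15/4, ... strictly increasing.
- Minimum is 0 (n=1); inf = 0 (attained).
- 5 - 5/n -> 5 from below; sup = 5, not attained.
Conclusion: inf(S) = 0, attained in S.

0


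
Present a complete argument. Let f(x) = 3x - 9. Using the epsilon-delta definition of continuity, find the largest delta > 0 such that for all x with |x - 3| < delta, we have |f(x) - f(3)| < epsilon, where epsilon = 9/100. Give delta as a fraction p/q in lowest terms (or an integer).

We compute f(3) = 3*(3) - 9 = 0.
|f(x) - f(3)| = |3x - 9 - (0)| = |3(x - 3)| = 3|x - 3|.
We need 3|x - 3| < 9/100, i.e. |x - 3| < 9/100 / 3 = 3/100.
So any delta <= 3/100 works. Conversely, if delta > 3/100, then x = 3 + 3/100 satisfies |x - 3| = 3/100 < delta but |f(x) - f(3)| = 3 * 3/100 = 9/100, which is not < 9/100; so no larger delta works.
Hence the largest such delta is 3/100.

3/100


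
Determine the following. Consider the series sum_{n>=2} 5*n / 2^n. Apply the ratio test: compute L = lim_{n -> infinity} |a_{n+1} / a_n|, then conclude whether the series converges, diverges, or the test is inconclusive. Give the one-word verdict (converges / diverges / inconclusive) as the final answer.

Let a_n denote the general term. Form the ratio a_{n+1}/a_n and simplify:
a_{n+1}/a_n = (n + 1)/(2*n)
Take the limit as n -> infinity: L = 1/2.
Since L = 1/2 < 1, the ratio test implies the series converges.

converges


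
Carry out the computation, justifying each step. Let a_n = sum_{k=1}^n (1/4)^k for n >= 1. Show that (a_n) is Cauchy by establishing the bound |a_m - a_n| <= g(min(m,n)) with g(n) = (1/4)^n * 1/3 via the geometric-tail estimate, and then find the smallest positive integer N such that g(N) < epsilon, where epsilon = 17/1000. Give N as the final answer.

For m > n >= 1: |a_m - a_n| = sum_{k=n+1}^m (1/4)^k < sum_{k=n+1}^infinity (1/4)^k = (1/4)^(n+1) / (1 - 1/4) = (1/4)^n * (1/4) * (4/3) = (1/4)^n * 1/3.
So g(n) = (1/4)^n / 3. Since g(n) -> 0, (a_n) is Cauchy.
Now solve g(N) < 17/1000: (1/4)^N / 3 < 17/1000 <=> 4^N > 1 / (3 * 17/1000) = 1000/51.
Check powers of 4: 4^2 = 16 <= 1000/51, 4^3 = 64 > 1000/51.
So the smallest such N is 3. Check: g(3) = 1/(3 * 64) = 1/192 < 17/1000.

3


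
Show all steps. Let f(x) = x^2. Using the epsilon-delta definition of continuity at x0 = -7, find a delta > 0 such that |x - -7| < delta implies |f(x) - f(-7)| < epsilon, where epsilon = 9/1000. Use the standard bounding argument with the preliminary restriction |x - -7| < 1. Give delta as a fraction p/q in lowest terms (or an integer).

Factor: |x^2 - (-7)^2| = |x - -7| * |x + -7|.
Impose |x - -7| < 1 first. Then |x + -7| = |(x - -7) + 2*(-7)| <= |x - -7| + 2*|-7| < 1 + 14 = 15.
So |x^2 - (-7)^2| < delta * 15.
We need delta * 15 <= 9/1000, i.e. delta <= 9/1000/15 = 3/5000.
Since 3/5000 < 1, this is tighter than 1; take delta = 3/5000.
So delta = 3/5000 works.

3/5000


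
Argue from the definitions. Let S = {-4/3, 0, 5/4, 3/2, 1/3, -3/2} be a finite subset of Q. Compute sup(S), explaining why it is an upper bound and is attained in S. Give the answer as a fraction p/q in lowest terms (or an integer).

S is finite, so sup(S) = max(S).
Sorted decreasing:
3/2, 5/4, 1/3, 0, -4/3, -3/2
The extremum is 3/2.
For every x in S, x <= 3/2. And 3/2 is in S, so it is attained.
Therefore sup(S) = 3/2.

3/2


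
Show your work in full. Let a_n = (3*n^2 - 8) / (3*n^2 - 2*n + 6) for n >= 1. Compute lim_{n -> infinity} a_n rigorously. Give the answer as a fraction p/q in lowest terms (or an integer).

Divide numerator and denominator by n^2, the highest power:
numerator / n^2 = 3 - 8/n^2
denominator / n^2 = 3 - 2/n + 6/n^2
As n -> infinity, all terms of the form c/n^k (k >= 1) tend to 0.
So numerator / n^2 -> 3 and denominator / n^2 -> 3.
Therefore lim a_n = 1.

1


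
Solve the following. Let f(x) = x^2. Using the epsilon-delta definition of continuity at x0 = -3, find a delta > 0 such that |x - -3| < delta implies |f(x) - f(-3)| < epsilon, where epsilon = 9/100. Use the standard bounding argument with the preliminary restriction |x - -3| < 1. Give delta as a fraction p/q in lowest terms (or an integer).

Factor: |x^2 - (-3)^2| = |x - -3| * |x + -3|.
Impose |x - -3| < 1 first. Then |x + -3| = |(x - -3) + 2*(-3)| <= |x - -3| + 2*|-3| < 1 + 6 = 7.
So |x^2 - (-3)^2| < delta * 7.
We need delta * 7 <= 9/100, i.e. delta <= 9/100/7 = 9/700.
Since 9/700 < 1, this is tighter than 1; take delta = 9/700.
So delta = 9/700 works.

9/700


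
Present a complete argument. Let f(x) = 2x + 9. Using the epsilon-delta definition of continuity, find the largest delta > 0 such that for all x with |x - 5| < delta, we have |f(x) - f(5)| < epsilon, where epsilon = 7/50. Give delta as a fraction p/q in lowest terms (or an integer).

We compute f(5) = 2*(5) + 9 = 19.
|f(x) - f(5)| = |2x + 9 - (19)| = |2(x - 5)| = 2|x - 5|.
We need 2|x - 5| < 7/50, i.e. |x - 5| < 7/50 / 2 = 7/100.
So any delta <= 7/100 works. Conversely, if delta > 7/100, then x = 5 + 7/100 satisfies |x - 5| = 7/100 < delta but |f(x) - f(5)| = 2 * 7/100 = 7/50, which is not < 7/50; so no larger delta works.
Hence the largest such delta is 7/100.

7/100


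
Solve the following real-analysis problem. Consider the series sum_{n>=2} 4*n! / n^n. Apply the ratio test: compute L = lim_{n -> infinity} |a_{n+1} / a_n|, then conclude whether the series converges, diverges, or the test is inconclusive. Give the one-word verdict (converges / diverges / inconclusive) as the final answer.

Let a_n denote the general term. Form the ratio a_{n+1}/a_n and simplify:
a_{n+1}/a_n = (n/(n + 1))^n
Take the limit as n -> infinity: L = exp(-1).
Since L = exp(-1) < 1, the ratio test implies the series converges.

converges


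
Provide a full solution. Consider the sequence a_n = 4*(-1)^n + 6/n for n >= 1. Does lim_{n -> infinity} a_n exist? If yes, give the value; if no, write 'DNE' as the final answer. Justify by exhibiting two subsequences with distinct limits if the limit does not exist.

Examine the behaviour of a_n along subsequences.
a_{2k} = 4 + 6/(2k) -> 4. a_{2k+1} = -4 + 6/(2k+1) -> -4.
Since these two subsequential limits are 4 and -4, distinct, the full sequence cannot converge (a convergent sequence has all subsequences tending to the same limit). So lim a_n does not exist.

DNE


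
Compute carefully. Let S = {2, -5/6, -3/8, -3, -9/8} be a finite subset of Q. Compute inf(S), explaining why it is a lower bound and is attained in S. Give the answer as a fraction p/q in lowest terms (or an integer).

S is finite, so inf(S) = min(S).
Sorted increasing:
-3, -9/8, -5/6, -3/8, 2
The extremum is -3.
For every x in S, x >= -3. And -3 is in S, so it is attained.
Therefore inf(S) = -3.

-3


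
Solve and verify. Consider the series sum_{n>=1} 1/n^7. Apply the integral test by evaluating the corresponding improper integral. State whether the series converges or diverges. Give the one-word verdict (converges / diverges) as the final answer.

Let f(x) = x^(-7). Then f is positive, continuous, and decreasing on [1, infinity), so the integral test applies.
Compute the improper integral int_{1}^infinity f(x) dx:
  antiderivative F(x) = -1/(6*x^6).
  As x -> infinity, F(x) -> 0 (since p = 7 > 1).
  So int = F(infinity) - F(1) = 0 - (-1/6) = 1/6.
  Finite, so by the integral test, the series converges.

converges


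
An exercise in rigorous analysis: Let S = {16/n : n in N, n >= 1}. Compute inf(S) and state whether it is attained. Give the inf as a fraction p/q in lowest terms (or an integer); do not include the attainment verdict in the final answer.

Analysis:
- Values: 16, 8, 16/3, 4, ... strictly decreasing.
- The maximum is 16 (n=1); sup = 16 (attained).
- The set is bounded below by 0; 16/n -> 0 so 0 is the greatest lower bound.
- 0 is not in the set, so inf = 0 is not attained.
Conclusion: inf(S) = 0, not attained in S.

0


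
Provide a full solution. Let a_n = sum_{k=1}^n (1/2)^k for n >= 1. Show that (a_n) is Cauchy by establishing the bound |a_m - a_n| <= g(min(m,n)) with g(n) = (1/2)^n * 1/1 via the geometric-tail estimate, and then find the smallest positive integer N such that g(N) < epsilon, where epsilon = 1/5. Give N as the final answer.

For m > n >= 1: |a_m - a_n| = sum_{k=n+1}^m (1/2)^k < sum_{k=n+1}^infinity (1/2)^k = (1/2)^(n+1) / (1 - 1/2) = (1/2)^n * (1/2) * (2/1) = (1/2)^n * 1/1.
So g(n) = (1/2)^n / 1. Since g(n) -> 0, (a_n) is Cauchy.
Now solve g(N) < 1/5: (1/2)^N / 1 < 1/5 <=> 2^N > 1 / (1 * 1/5) = 5.
Check powers of 2: 2^2 = 4 <= 5, 2^3 = 8 > 5.
So the smallest such N is 3. Check: g(3) = 1/(1 * 8) = 1/8 < 1/5.

3


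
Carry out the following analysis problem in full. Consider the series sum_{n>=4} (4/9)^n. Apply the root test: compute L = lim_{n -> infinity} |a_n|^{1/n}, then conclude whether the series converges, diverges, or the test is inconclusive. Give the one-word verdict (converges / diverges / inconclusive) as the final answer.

Let a_n denote the general term. Form |a_n|^(1/n) and simplify:
|a_n|^(1/n) = 4/9
Take the limit as n -> infinity: L = 4/9.
Since L = 4/9 < 1, the root test implies convergence.

converges


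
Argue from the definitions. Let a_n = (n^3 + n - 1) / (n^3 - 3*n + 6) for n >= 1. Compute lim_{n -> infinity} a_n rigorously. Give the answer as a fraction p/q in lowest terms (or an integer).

Divide numerator and denominator by n^3, the highest power:
numerator / n^3 = 1 + n^(-2) - 1/n^3
denominator / n^3 = 1 - 3/n^2 + 6/n^3
As n -> infinity, all terms of the form c/n^k (k >= 1) tend to 0.
So numerator / n^3 -> 1 and denominator / n^3 -> 1.
Therefore lim a_n = 1.

1


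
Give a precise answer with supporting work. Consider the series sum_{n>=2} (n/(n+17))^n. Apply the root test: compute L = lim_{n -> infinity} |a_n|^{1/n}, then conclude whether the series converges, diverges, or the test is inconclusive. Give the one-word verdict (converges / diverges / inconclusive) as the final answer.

Let a_n denote the general term. Form |a_n|^(1/n) and simplify:
|a_n|^(1/n) = n/(n + 17)
Take the limit as n -> infinity: L = 1.
Since L = 1, the root test is inconclusive. (In fact a_n = (n/(n+17))^n -> e^(-17) != 0, so the nth-term test shows divergence; but the root test itself gives no conclusion.)

inconclusive


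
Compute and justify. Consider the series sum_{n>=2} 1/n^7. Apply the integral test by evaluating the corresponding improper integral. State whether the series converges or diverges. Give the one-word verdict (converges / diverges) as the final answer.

Let f(x) = x^(-7). Then f is positive, continuous, and decreasing on [2, infinity), so the integral test applies.
Compute the improper integral int_{2}^infinity f(x) dx:
  antiderivative F(x) = -1/(6*x^6).
  As x -> infinity, F(x) -> 0 (since p = 7 > 1).
  So int = F(infinity) - F(2) = 0 - (-1/384) = 1/384.
  Finite, so by the integral test, the series converges.

converges


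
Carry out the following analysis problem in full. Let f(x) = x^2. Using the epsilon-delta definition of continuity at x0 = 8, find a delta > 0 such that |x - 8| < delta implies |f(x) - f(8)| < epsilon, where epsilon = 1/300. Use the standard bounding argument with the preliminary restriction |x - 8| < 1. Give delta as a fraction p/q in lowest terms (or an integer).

Factor: |x^2 - (8)^2| = |x - 8| * |x + 8|.
Impose |x - 8| < 1 first. Then |x + 8| = |(x - 8) + 2*(8)| <= |x - 8| + 2*|8| < 1 + 16 = 17.
So |x^2 - (8)^2| < delta * 17.
We need delta * 17 <= 1/300, i.e. delta <= 1/300/17 = 1/5100.
Since 1/5100 < 1, this is tighter than 1; take delta = 1/5100.
So delta = 1/5100 works.

1/5100


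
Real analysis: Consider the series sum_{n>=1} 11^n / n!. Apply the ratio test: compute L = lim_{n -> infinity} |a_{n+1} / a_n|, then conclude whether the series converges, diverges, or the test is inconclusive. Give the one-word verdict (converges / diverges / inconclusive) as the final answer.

Let a_n denote the general term. Form the ratio a_{n+1}/a_n and simplify:
a_{n+1}/a_n = 11/(n + 1)
Take the limit as n -> infinity: L = 0.
Since L = 0 < 1, the ratio test implies the series converges.

converges


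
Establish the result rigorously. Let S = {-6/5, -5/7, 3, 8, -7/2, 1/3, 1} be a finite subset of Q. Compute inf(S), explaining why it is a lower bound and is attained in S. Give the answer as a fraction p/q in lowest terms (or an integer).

S is finite, so inf(S) = min(S).
Sorted increasing:
-7/2, -6/5, -5/7, 1/3, 1, 3, 8
The extremum is -7/2.
For every x in S, x >= -7/2. And -7/2 is in S, so it is attained.
Therefore inf(S) = -7/2.

-7/2


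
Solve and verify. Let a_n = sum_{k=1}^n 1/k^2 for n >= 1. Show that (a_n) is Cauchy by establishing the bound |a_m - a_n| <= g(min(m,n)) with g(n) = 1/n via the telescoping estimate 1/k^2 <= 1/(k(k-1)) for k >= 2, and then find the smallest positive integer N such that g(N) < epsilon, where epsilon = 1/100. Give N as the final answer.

For m > n >= 1: |a_m - a_n| = sum_{k=n+1}^m 1/k^2.
Use 1/k^2 <= 1/(k(k-1)) = 1/(k-1) - 1/k for k >= 2:
sum_{k=n+1}^m 1/k^2 <= sum_{k=n+1}^m (1/(k-1) - 1/k) = 1/n - 1/m <= 1/n.
By symmetry the same bound holds with n,m swapped, so |a_m - a_n| <= 1/min(m,n) = g(min(m,n)). Since g(n) -> 0, (a_n) is Cauchy.
Now solve g(N) < 1/100: 1/N < 1/100 <=> N > 1/(1/100) = 100.
The smallest integer strictly greater than 100 is N = 101.
Check: g(101) = 1/101 < 1/100; g(100) = 1/100 >= 1/100. So N = 101.

101


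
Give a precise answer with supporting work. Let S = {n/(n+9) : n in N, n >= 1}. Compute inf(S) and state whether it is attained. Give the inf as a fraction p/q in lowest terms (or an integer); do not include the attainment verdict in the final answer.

Analysis:
- Values: 1/10, 2/11, 1/4, 4/13, ... strictly increasing.
- Minimum is 1/10 (n=1); inf = 1/10 (attained).
- n/(n+9) = 1 - 9/(n+9) -> 1 from below as n -> infinity, and never equals 1.
- So sup = 1 (not attained).
Conclusion: inf(S) = 1/10, attained in S.

1/10


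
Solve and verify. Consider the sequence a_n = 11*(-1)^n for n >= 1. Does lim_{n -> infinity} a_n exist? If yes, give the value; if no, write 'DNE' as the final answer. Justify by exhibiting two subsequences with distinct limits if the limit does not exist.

Examine the behaviour of a_n along subsequences.
Even-n subsequence a_{2k} = 11 -> 11. Odd-n subsequence a_{2k+1} = -11 -> -11.
Since these two subsequential limits are 11 and -11, distinct, the full sequence cannot converge (a convergent sequence has all subsequences tending to the same limit). So lim a_n does not exist.

DNE


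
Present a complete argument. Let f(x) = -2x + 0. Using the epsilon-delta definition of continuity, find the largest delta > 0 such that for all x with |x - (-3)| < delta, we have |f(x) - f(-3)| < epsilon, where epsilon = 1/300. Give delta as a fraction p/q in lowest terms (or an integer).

We compute f(-3) = -2*(-3) + 0 = 6.
|f(x) - f(-3)| = |-2x + 0 - (6)| = |-2(x - (-3))| = 2|x - (-3)|.
We need 2|x - (-3)| < 1/300, i.e. |x - (-3)| < 1/300 / 2 = 1/600.
So any delta <= 1/600 works. Conversely, if delta > 1/600, then x = -3 + 1/600 satisfies |x - (-3)| = 1/600 < delta but |f(x) - f(-3)| = 2 * 1/600 = 1/300, which is not < 1/300; so no larger delta works.
Hence the largest such delta is 1/600.

1/600


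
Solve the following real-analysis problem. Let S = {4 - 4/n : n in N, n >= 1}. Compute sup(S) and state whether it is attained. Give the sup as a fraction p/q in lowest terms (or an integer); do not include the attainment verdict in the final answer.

Analysis:
- Values: 0, 2, 8/3, 3, ... strictly increasing.
- Minimum is 0 (n=1); inf = 0 (attained).
- 4 - 4/n -> 4 from below; sup = 4, not attained.
Conclusion: sup(S) = 4, not attained in S.

4


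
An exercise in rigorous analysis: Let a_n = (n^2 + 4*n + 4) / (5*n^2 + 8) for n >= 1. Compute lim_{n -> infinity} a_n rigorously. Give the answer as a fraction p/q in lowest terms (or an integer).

Divide numerator and denominator by n^2, the highest power:
numerator / n^2 = 1 + 4/n + 4/n^2
denominator / n^2 = 5 + 8/n^2
As n -> infinity, all terms of the form c/n^k (k >= 1) tend to 0.
So numerator / n^2 -> 1 and denominator / n^2 -> 5.
Therefore lim a_n = 1/5.

1/5


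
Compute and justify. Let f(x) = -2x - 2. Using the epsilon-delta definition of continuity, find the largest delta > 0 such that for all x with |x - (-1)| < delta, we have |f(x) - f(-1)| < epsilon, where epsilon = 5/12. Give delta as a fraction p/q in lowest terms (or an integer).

We compute f(-1) = -2*(-1) - 2 = 0.
|f(x) - f(-1)| = |-2x - 2 - (0)| = |-2(x - (-1))| = 2|x - (-1)|.
We need 2|x - (-1)| < 5/12, i.e. |x - (-1)| < 5/12 / 2 = 5/24.
So any delta <= 5/24 works. Conversely, if delta > 5/24, then x = -1 + 5/24 satisfies |x - (-1)| = 5/24 < delta but |f(x) - f(-1)| = 2 * 5/24 = 5/12, which is not < 5/12; so no larger delta works.
Hence the largest such delta is 5/24.

5/24


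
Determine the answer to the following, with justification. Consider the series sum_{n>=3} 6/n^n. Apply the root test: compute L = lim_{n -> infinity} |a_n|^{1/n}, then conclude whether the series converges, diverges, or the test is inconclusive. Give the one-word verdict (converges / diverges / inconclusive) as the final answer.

Let a_n denote the general term. Form |a_n|^(1/n) and simplify:
|a_n|^(1/n) = 6^(1/n)/n
Take the limit as n -> infinity: L = 0.
Since L = 0 < 1, the root test implies convergence.

converges


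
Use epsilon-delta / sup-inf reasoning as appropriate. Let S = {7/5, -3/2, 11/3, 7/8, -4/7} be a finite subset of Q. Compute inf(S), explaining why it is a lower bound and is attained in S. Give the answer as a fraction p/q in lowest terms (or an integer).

S is finite, so inf(S) = min(S).
Sorted increasing:
-3/2, -4/7, 7/8, 7/5, 11/3
The extremum is -3/2.
For every x in S, x >= -3/2. And -3/2 is in S, so it is attained.
Therefore inf(S) = -3/2.

-3/2


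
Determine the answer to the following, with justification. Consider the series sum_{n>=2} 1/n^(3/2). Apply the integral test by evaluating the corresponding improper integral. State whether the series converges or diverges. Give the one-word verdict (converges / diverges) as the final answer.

Let f(x) = x^(-3/2). Then f is positive, continuous, and decreasing on [2, infinity), so the integral test applies.
Compute the improper integral int_{2}^infinity f(x) dx:
  antiderivative F(x) = -2/sqrt(x).
  As x -> infinity, F(x) -> 0 (since p = 3/2 > 1).
  So int = F(infinity) - F(2) = 0 - (-sqrt(2)) = sqrt(2).
  Finite, so by the integral test, the series converges.

converges


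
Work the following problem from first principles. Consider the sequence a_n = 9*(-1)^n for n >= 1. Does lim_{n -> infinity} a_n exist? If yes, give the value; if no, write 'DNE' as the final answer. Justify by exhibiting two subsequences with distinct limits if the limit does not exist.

Examine the behaviour of a_n along subsequences.
Even-n subsequence a_{2k} = 9 -> 9. Odd-n subsequence a_{2k+1} = -9 -> -9.
Since these two subsequential limits are 9 and -9, distinct, the full sequence cannot converge (a convergent sequence has all subsequences tending to the same limit). So lim a_n does not exist.

DNE


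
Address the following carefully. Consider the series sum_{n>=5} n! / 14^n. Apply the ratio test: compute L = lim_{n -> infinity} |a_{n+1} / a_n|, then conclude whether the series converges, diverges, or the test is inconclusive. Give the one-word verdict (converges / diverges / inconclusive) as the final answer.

Let a_n denote the general term. Form the ratio a_{n+1}/a_n and simplify:
a_{n+1}/a_n = n/14 + 1/14
Take the limit as n -> infinity: L = infinity.
Since L = infinity > 1 (or L = infinity), the ratio test implies the series diverges.

diverges


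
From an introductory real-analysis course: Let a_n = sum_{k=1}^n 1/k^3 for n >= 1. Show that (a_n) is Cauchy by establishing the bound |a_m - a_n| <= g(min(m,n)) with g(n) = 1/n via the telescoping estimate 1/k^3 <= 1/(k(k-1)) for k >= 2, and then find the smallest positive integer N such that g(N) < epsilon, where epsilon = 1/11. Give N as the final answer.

For m > n >= 1: |a_m - a_n| = sum_{k=n+1}^m 1/k^3.
Use 1/k^3 <= 1/(k(k-1)) = 1/(k-1) - 1/k for k >= 2 (which holds since k^3 >= k^2 >= k(k-1) for k >= 2):
sum_{k=n+1}^m 1/k^3 <= sum_{k=n+1}^m (1/(k-1) - 1/k) = 1/n - 1/m <= 1/n.
By symmetry the same bound holds with n,m swapped, so |a_m - a_n| <= 1/min(m,n) = g(min(m,n)). Since g(n) -> 0, (a_n) is Cauchy.
Now solve g(N) < 1/11: 1/N < 1/11 <=> N > 1/(1/11) = 11.
The smallest integer strictly greater than 11 is N = 12.
Check: g(12) = 1/12 < 1/11; g(11) = 1/11 >= 1/11. So N = 12.

12


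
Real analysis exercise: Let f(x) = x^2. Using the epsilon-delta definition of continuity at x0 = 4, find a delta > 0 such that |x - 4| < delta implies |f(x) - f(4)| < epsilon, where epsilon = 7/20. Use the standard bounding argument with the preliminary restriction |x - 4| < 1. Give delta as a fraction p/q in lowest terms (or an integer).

Factor: |x^2 - (4)^2| = |x - 4| * |x + 4|.
Impose |x - 4| < 1 first. Then |x + 4| = |(x - 4) + 2*(4)| <= |x - 4| + 2*|4| < 1 + 8 = 9.
So |x^2 - (4)^2| < delta * 9.
We need delta * 9 <= 7/20, i.e. delta <= 7/20/9 = 7/180.
Since 7/180 < 1, this is tighter than 1; take delta = 7/180.
So delta = 7/180 works.

7/180


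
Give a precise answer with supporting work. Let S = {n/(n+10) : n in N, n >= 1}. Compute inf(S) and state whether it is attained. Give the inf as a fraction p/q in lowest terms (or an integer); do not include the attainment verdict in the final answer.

Analysis:
- Values: 1/11, 1/6, 3/13, 2/7, ... strictly increasing.
- Minimum is 1/11 (n=1); inf = 1/11 (attained).
- n/(n+10) = 1 - 10/(n+10) -> 1 from below as n -> infinity, and never equals 1.
- So sup = 1 (not attained).
Conclusion: inf(S) = 1/11, attained in S.

1/11


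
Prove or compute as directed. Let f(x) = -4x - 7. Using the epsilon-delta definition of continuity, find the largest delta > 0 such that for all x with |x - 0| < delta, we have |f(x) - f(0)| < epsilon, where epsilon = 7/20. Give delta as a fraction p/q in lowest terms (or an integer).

We compute f(0) = -4*(0) - 7 = -7.
|f(x) - f(0)| = |-4x - 7 - (-7)| = |-4(x - 0)| = 4|x - 0|.
We need 4|x - 0| < 7/20, i.e. |x - 0| < 7/20 / 4 = 7/80.
So any delta <= 7/80 works. Conversely, if delta > 7/80, then x = 0 + 7/80 satisfies |x - 0| = 7/80 < delta but |f(x) - f(0)| = 4 * 7/80 = 7/20, which is not < 7/20; so no larger delta works.
Hence the largest such delta is 7/80.

7/80


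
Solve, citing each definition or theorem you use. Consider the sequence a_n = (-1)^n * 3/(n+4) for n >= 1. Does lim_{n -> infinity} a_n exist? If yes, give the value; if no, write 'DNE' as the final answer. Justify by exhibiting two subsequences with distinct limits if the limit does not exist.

Examine the behaviour of a_n along subsequences.
Even-n subsequence a_{2k} = 3/(2k+4) -> 0. Odd-n subsequence a_{2k+1} = -3/(2k+5) -> 0. Both tend to 0, which suggests the limit is 0; verify directly.
|a_n - 0| = 3/(n+4) < 3/n for every n >= 1.
Given epsilon > 0, choose a positive integer N > 3/epsilon. Then for all n >= N, |a_n| < 3/n <= 3/N < epsilon.
So by the definition of the limit, lim a_n exists and equals 0.

0


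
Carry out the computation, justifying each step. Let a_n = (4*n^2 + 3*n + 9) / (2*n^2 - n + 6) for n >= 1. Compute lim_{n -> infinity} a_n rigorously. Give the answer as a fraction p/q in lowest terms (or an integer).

Divide numerator and denominator by n^2, the highest power:
numerator / n^2 = 4 + 3/n + 9/n^2
denominator / n^2 = 2 - 1/n + 6/n^2
As n -> infinity, all terms of the form c/n^k (k >= 1) tend to 0.
So numerator / n^2 -> 4 and denominator / n^2 -> 2.
Therefore lim a_n = 2.

2


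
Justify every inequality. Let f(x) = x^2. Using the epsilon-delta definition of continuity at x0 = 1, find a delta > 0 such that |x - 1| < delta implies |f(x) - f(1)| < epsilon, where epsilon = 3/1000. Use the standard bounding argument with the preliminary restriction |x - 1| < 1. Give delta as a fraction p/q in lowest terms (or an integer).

Factor: |x^2 - (1)^2| = |x - 1| * |x + 1|.
Impose |x - 1| < 1 first. Then |x + 1| = |(x - 1) + 2*(1)| <= |x - 1| + 2*|1| < 1 + 2 = 3.
So |x^2 - (1)^2| < delta * 3.
We need delta * 3 <= 3/1000, i.e. delta <= 3/1000/3 = 1/1000.
Since 1/1000 < 1, this is tighter than 1; take delta = 1/1000.
So delta = 1/1000 works.

1/1000


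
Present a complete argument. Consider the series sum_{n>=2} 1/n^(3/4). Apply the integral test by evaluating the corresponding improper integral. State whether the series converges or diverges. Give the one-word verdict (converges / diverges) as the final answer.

Let f(x) = x^(-3/4). Then f is positive, continuous, and decreasing on [2, infinity), so the integral test applies.
Compute the improper integral int_{2}^infinity f(x) dx:
  antiderivative F(x) = 4*x^(1/4).
  As x -> infinity, F(x) -> infinity (since p = 3/4 < 1).
  So the integral diverges. By the integral test, the series diverges.

diverges


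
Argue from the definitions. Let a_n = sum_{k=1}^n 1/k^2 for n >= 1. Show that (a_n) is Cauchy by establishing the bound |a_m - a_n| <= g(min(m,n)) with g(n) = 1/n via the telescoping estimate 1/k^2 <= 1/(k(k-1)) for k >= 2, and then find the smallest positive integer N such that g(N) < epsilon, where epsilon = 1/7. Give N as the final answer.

For m > n >= 1: |a_m - a_n| = sum_{k=n+1}^m 1/k^2.
Use 1/k^2 <= 1/(k(k-1)) = 1/(k-1) - 1/k for k >= 2:
sum_{k=n+1}^m 1/k^2 <= sum_{k=n+1}^m (1/(k-1) - 1/k) = 1/n - 1/m <= 1/n.
By symmetry the same bound holds with n,m swapped, so |a_m - a_n| <= 1/min(m,n) = g(min(m,n)). Since g(n) -> 0, (a_n) is Cauchy.
Now solve g(N) < 1/7: 1/N < 1/7 <=> N > 1/(1/7) = 7.
The smallest integer strictly greater than 7 is N = 8.
Check: g(8) = 1/8 < 1/7; g(7) = 1/7 >= 1/7. So N = 8.

8


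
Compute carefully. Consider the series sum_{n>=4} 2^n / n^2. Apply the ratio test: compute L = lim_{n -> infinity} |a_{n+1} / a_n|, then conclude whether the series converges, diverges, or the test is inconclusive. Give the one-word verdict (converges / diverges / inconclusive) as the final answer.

Let a_n denote the general term. Form the ratio a_{n+1}/a_n and simplify:
a_{n+1}/a_n = 2*n^2/(n + 1)^2
Take the limit as n -> infinity: L = 2.
Since L = 2 > 1 (or L = infinity), the ratio test implies the series diverges.

diverges


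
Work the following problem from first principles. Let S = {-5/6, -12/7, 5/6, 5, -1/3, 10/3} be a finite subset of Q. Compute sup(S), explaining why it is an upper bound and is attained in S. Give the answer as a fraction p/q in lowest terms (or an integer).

S is finite, so sup(S) = max(S).
Sorted decreasing:
5, 10/3, 5/6, -1/3, -5/6, -12/7
The extremum is 5.
For every x in S, x <= 5. And 5 is in S, so it is attained.
Therefore sup(S) = 5.

5


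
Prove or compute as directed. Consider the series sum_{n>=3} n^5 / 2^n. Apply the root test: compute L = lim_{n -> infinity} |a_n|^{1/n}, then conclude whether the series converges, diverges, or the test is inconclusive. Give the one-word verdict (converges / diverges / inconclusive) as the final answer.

Let a_n denote the general term. Form |a_n|^(1/n) and simplify:
|a_n|^(1/n) = n^(5/n)/2
Take the limit as n -> infinity: L = 1/2.
Since L = 1/2 < 1, the root test implies convergence.

converges


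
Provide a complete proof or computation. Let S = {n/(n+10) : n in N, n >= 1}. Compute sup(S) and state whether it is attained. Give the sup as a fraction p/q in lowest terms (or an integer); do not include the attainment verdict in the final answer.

Analysis:
- Values: 1/11, 1/6, 3/13, 2/7, ... strictly increasing.
- Minimum is 1/11 (n=1); inf = 1/11 (attained).
- n/(n+10) = 1 - 10/(n+10) -> 1 from below as n -> infinity, and never equals 1.
- So sup = 1 (not attained).
Conclusion: sup(S) = 1, not attained in S.

1


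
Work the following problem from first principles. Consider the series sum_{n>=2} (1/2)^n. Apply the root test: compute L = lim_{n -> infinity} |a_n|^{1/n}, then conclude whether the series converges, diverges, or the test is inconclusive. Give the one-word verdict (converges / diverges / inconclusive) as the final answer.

Let a_n denote the general term. Form |a_n|^(1/n) and simplify:
|a_n|^(1/n) = 1/2
Take the limit as n -> infinity: L = 1/2.
Since L = 1/2 < 1, the root test implies convergence.

converges


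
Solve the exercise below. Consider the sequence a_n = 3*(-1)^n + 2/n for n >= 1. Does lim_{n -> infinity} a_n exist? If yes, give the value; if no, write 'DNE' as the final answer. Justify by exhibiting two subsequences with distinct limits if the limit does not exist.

Examine the behaviour of a_n along subsequences.
a_{2k} = 3 + 2/(2k) -> 3. a_{2k+1} = -3 + 2/(2k+1) -> -3.
Since these two subsequential limits are 3 and -3, distinct, the full sequence cannot converge (a convergent sequence has all subsequences tending to the same limit). So lim a_n does not exist.

DNE


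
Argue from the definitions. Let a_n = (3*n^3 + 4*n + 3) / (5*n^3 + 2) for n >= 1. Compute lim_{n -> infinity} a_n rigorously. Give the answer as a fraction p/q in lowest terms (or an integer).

Divide numerator and denominator by n^3, the highest power:
numerator / n^3 = 3 + 4/n^2 + 3/n^3
denominator / n^3 = 5 + 2/n^3
As n -> infinity, all terms of the form c/n^k (k >= 1) tend to 0.
So numerator / n^3 -> 3 and denominator / n^3 -> 5.
Therefore lim a_n = 3/5.

3/5


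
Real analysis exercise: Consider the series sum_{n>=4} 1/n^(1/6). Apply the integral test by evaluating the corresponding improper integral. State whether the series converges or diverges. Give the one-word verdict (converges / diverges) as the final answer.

Let f(x) = x^(-1/6). Then f is positive, continuous, and decreasing on [4, infinity), so the integral test applies.
Compute the improper integral int_{4}^infinity f(x) dx:
  antiderivative F(x) = 6*x^(5/6)/5.
  As x -> infinity, F(x) -> infinity (since p = 1/6 < 1).
  So the integral diverges. By the integral test, the series diverges.

diverges


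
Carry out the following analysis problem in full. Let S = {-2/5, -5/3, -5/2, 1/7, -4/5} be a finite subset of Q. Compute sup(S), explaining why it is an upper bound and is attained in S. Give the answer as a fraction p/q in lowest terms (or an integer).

S is finite, so sup(S) = max(S).
Sorted decreasing:
1/7, -2/5, -4/5, -5/3, -5/2
The extremum is 1/7.
For every x in S, x <= 1/7. And 1/7 is in S, so it is attained.
Therefore sup(S) = 1/7.

1/7


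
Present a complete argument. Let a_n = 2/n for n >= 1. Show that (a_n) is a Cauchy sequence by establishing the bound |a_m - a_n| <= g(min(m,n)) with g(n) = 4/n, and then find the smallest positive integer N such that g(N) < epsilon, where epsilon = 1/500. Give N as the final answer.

For any m, n >= 1, by the triangle inequality:
|a_m - a_n| = |2/m - 2/n| <= 2*1/m + 2*1/n <= 4/min(m,n).
So g(n) = 4/n bounds the Cauchy difference. Since g(n) -> 0, (a_n) is Cauchy.
Now solve g(N) < 1/500: 4/N < 1/500 <=> N > 4 / (1/500) = 2000.
The smallest integer strictly greater than 2000 is N = 2001.
Check: g(2001) = 4/2001 = 4/2001 < 1/500; g(2000) = 1/500 >= 1/500. So N = 2001.

2001


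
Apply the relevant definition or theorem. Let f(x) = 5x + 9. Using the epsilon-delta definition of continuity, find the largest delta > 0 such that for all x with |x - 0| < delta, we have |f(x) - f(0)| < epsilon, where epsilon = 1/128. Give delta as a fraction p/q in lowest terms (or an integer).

We compute f(0) = 5*(0) + 9 = 9.
|f(x) - f(0)| = |5x + 9 - (9)| = |5(x - 0)| = 5|x - 0|.
We need 5|x - 0| < 1/128, i.e. |x - 0| < 1/128 / 5 = 1/640.
So any delta <= 1/640 works. Conversely, if delta > 1/640, then x = 0 + 1/640 satisfies |x - 0| = 1/640 < delta but |f(x) - f(0)| = 5 * 1/640 = 1/128, which is not < 1/128; so no larger delta works.
Hence the largest such delta is 1/640.

1/640


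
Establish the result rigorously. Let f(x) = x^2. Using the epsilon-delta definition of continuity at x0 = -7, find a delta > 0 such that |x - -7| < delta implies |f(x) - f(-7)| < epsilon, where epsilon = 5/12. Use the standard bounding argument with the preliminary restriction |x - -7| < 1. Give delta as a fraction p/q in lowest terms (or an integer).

Factor: |x^2 - (-7)^2| = |x - -7| * |x + -7|.
Impose |x - -7| < 1 first. Then |x + -7| = |(x - -7) + 2*(-7)| <= |x - -7| + 2*|-7| < 1 + 14 = 15.
So |x^2 - (-7)^2| < delta * 15.
We need delta * 15 <= 5/12, i.e. delta <= 5/12/15 = 1/36.
Since 1/36 < 1, this is tighter than 1; take delta = 1/36.
So delta = 1/36 works.

1/36


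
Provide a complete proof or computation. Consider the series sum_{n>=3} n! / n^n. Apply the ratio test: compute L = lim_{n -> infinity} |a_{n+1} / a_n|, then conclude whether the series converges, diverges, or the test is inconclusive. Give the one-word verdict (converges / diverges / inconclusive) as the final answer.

Let a_n denote the general term. Form the ratio a_{n+1}/a_n and simplify:
a_{n+1}/a_n = (n/(n + 1))^n
Take the limit as n -> infinity: L = exp(-1).
Since L = exp(-1) < 1, the ratio test implies the series converges.

converges


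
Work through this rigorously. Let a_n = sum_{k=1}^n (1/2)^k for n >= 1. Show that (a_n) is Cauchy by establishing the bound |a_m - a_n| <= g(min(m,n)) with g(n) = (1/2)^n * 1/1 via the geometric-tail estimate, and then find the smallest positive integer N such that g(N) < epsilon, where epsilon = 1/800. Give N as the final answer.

For m > n >= 1: |a_m - a_n| = sum_{k=n+1}^m (1/2)^k < sum_{k=n+1}^infinity (1/2)^k = (1/2)^(n+1) / (1 - 1/2) = (1/2)^n * (1/2) * (2/1) = (1/2)^n * 1/1.
So g(n) = (1/2)^n / 1. Since g(n) -> 0, (a_n) is Cauchy.
Now solve g(N) < 1/800: (1/2)^N / 1 < 1/800 <=> 2^N > 1 / (1 * 1/800) = 800.
Check powers of 2: 2^9 = 512 <= 800, 2^10 = 1024 > 800.
So the smallest such N is 10. Check: g(10) = 1/(1 * 1024) = 1/1024 < 1/800.

10
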